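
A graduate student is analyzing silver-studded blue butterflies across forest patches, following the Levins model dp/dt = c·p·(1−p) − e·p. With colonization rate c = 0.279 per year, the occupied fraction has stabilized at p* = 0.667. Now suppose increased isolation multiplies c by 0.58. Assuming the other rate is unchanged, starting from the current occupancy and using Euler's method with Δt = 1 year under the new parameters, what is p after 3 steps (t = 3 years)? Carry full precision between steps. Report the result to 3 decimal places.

Balance c(1−p*) = e gives e = 0.279×(1 − 0.66700) = 0.09291.
Starting from p₀ = 0.66700; update p ← p + (dp/dt)·Δt with the new parameters.
t = 1: p = 0.66700 + (-0.02603) = 0.64097
t = 2: p = 0.64097 + (-0.02231) = 0.61866
t = 3: p = 0.61866 + (-0.01930) = 0.59936

0.599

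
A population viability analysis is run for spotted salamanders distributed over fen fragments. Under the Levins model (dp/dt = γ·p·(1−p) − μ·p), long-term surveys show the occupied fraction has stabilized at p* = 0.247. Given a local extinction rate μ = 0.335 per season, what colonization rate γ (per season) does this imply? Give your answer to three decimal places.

At equilibrium γ(1−p*) = μ, so γ = μ/(1−p*).
γ = 0.335/(1 − 0.247) = 0.335/0.7530 = 0.4449.

0.445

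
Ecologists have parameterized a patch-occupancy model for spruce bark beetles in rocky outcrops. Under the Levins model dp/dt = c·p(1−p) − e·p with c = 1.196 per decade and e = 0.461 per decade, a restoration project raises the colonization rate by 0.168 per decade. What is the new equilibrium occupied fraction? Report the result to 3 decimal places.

Before: p* = 1 − 0.461/1.196 = 0.6145.
After the change, c = 1.364, e = 0.461, so p* = 1 − 0.461/1.364 = 0.6620.

0.662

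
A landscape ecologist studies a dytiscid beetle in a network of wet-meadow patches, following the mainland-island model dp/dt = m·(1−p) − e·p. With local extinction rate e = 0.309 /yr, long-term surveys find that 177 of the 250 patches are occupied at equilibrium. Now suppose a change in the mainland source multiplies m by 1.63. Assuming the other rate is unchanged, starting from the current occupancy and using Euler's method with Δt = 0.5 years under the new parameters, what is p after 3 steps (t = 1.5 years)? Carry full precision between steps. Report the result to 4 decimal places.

Observed p* = 177/250 = 0.70800.
Balance m(1−p*) = e·p* gives m = e·p*/(1−p*) = 0.309×0.70800/0.29200 = 0.74922.
Starting from p₀ = 0.70800; update p ← p + (dp/dt)·Δt with the new parameters.
  1  |  dp/dt·Δt = +0.068913  |  p_1 = 0.776913
  2  |  dp/dt·Δt = +0.016187  |  p_2 = 0.793100
  3  |  dp/dt·Δt = +0.003802  |  p_3 = 0.796902

0.7969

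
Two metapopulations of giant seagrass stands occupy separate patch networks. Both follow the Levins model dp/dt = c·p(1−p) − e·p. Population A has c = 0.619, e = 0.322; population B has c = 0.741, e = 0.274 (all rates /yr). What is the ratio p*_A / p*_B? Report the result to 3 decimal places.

A: p*_A = 1 − 0.322/0.619 = 0.4798.
B: p*_B = 1 − 0.274/0.741 = 0.6302.
p*_A / p*_B = 0.4798/0.6302 = 0.7613.

0.761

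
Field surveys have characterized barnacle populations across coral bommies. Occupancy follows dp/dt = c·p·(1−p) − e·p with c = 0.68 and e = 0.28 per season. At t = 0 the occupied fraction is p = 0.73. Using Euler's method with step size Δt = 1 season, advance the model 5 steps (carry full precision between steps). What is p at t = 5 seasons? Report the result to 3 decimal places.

Update rule: p ← p + [c·p·(1−p) − e·p]·Δt with Δt = 1.
t = 1: p = 0.73000 + (-0.07037) = 0.65963
t = 2: p = 0.65963 + (-0.03202) = 0.62761
t = 3: p = 0.62761 + (-0.01680) = 0.61080
t = 4: p = 0.61080 + (-0.00937) = 0.60143
t = 5: p = 0.60143 + (-0.00540) = 0.59603

0.596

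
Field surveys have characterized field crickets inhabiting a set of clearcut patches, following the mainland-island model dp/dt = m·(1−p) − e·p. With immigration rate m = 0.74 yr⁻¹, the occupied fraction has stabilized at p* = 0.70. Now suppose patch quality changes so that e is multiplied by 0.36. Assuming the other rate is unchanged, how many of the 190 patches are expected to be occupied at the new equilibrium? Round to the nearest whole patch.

Balance m(1−p*) = e·p* gives e = m(1−p*)/p* = 0.74×0.30000/0.70000 = 0.31714.
New p* = m/(m+e) = 0.74000/(0.74000+0.11417) = 0.86634.
Expected occupied = 190 × 0.86634 = 164.60 ≈ 165.

165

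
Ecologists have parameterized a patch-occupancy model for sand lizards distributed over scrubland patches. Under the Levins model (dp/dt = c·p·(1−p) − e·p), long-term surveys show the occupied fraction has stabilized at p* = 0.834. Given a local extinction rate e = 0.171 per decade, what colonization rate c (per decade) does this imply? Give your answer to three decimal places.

1.030

At equilibrium c(1−p*) = e, so c = e/(1−p*).
c = 0.171/(1 − 0.834) = 0.171/0.1660 = 1.0301.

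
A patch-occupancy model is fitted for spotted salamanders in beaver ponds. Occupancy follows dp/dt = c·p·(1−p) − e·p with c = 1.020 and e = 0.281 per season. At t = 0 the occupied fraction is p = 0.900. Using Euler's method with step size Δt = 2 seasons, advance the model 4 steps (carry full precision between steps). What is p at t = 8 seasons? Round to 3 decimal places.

0.731

Update rule: p ← p + [c·p·(1−p) − e·p]·Δt with Δt = 2.
  1  |  dp/dt·Δt = -0.322200  |  p_1 = 0.577800
  2  |  dp/dt·Δt = +0.172929  |  p_2 = 0.750729
  3  |  dp/dt·Δt = -0.040154  |  p_3 = 0.710575
  4  |  dp/dt·Δt = +0.020200  |  p_4 = 0.730775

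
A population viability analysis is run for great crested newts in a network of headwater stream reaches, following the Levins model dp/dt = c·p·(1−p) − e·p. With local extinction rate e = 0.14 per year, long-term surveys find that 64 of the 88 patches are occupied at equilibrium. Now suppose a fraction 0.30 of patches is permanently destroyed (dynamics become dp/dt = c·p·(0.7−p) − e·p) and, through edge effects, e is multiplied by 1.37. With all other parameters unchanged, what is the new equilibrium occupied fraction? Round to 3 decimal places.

Observed p* = 64/88 = 0.72727.
Balance c(1−p*) = e gives c = e/(1 − 0.72727) = 0.14/0.27273 = 0.51333.
New p* = 0.7 − e/c = 0.7 − 0.19180/0.51333 = 0.32636.

0.326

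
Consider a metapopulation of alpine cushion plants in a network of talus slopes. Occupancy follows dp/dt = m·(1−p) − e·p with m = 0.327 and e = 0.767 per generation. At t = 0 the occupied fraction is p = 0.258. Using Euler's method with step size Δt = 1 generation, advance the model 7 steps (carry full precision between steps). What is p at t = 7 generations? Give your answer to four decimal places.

Update rule: p ← p + [m·(1−p) − e·p]·Δt with Δt = 1.
p: 0.25800 → 0.30275  (Δp = +0.04475)
p: 0.30275 → 0.29854  (Δp = -0.00421)
p: 0.29854 → 0.29894  (Δp = +0.00040)
p: 0.29894 → 0.29890  (Δp = -0.00004)
p: 0.29890 → 0.29890  (Δp = +0.00000)
p: 0.29890 → 0.29890  (Δp = -0.00000)
p: 0.29890 → 0.29890  (Δp = +0.00000)

0.2989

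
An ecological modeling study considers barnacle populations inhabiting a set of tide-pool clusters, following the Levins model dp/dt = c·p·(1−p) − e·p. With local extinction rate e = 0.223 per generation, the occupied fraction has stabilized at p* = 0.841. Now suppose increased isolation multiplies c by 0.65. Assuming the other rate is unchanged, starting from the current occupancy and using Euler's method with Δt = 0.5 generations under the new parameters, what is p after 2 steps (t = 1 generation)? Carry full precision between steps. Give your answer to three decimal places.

0.789

Balance c(1−p*) = e gives c = e/(1 − 0.84100) = 0.223/0.15900 = 1.40252.
Starting from p₀ = 0.84100; update p ← p + (dp/dt)·Δt with the new parameters.
p: 0.84100 → 0.80818  (Δp = -0.03282)
p: 0.80818 → 0.78873  (Δp = -0.01945)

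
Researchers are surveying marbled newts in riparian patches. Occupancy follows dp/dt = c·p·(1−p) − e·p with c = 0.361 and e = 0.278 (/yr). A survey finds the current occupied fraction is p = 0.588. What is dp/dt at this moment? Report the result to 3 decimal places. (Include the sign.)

Colonization term: c·p·(1−p) = 0.361×0.588×0.4120 = 0.08745.
Extinction term: e·p = 0.16346.
dp/dt = 0.08745 − 0.16346 = -0.07601.

-0.076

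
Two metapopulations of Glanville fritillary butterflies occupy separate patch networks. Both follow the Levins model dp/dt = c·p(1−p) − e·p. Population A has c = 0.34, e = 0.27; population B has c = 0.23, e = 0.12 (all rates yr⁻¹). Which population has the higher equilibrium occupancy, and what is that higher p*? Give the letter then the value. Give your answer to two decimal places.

A: p*_A = 1 − 0.27/0.34 = 0.2059.
B: p*_B = 1 − 0.12/0.23 = 0.4783.
B is higher at 0.4783.

B, 0.48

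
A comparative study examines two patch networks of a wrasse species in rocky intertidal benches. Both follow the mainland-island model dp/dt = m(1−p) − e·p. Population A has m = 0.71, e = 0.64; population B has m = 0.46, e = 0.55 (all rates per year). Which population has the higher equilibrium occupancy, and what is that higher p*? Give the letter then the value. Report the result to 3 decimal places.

A: p*_A = m/(m+e) = 0.71/1.3500 = 0.5259.
B: p*_B = 0.46/1.0100 = 0.4554.
A is higher at 0.5259.

A, 0.526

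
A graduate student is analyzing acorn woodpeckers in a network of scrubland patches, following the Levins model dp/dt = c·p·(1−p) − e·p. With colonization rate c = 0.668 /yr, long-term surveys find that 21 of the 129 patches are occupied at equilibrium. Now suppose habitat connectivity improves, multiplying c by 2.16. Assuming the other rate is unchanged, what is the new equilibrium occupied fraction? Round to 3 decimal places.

0.612

Observed p* = 21/129 = 0.16279.
Balance c(1−p*) = e gives e = 0.668×(1 − 0.16279) = 0.55926.
New p* = 1 − e/c = 1 − 0.55926/1.44288 = 0.61240.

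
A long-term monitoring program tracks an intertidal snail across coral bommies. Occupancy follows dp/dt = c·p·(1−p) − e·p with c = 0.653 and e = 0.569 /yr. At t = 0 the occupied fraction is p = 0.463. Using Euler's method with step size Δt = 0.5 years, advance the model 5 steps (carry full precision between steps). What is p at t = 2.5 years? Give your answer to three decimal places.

Update rule: p ← p + [c·p·(1−p) − e·p]·Δt with Δt = 0.5.
t = 0.5: p = 0.46300 + (-0.05055) = 0.41245
t = 1: p = 0.41245 + (-0.03822) = 0.37423
t = 1.5: p = 0.37423 + (-0.03001) = 0.34423
t = 2: p = 0.34423 + (-0.02423) = 0.32000
t = 2.5: p = 0.32000 + (-0.01999) = 0.30000

0.300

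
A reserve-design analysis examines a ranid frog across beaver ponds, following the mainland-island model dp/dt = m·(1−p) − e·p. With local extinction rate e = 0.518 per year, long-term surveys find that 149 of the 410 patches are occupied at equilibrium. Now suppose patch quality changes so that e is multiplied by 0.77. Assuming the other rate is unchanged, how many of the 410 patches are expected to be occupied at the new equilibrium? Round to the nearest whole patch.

Observed p* = 149/410 = 0.36341.
Balance m(1−p*) = e·p* gives m = e·p*/(1−p*) = 0.518×0.36341/0.63659 = 0.29571.
New p* = m/(m+e) = 0.29571/(0.29571+0.39886) = 0.42575.
Expected occupied = 410 × 0.42575 = 174.56 ≈ 175.

175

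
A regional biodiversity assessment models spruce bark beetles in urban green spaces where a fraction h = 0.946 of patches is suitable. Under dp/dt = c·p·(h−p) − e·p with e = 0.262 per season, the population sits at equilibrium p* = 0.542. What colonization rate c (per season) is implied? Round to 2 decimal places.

At equilibrium c(h−p*) = e, so c = e/(h−p*).
c = 0.262/(0.946 − 0.542) = 0.262/0.4040 = 0.6485.

0.65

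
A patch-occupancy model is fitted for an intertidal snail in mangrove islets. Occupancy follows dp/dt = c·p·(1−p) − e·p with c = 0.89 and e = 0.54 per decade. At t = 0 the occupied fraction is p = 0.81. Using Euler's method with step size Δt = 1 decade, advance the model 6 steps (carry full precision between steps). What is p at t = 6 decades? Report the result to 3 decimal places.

Update rule: p ← p + [c·p·(1−p) − e·p]·Δt with Δt = 1.
p: 0.81000 → 0.50957  (Δp = -0.30043)
p: 0.50957 → 0.45682  (Δp = -0.05275)
p: 0.45682 → 0.43098  (Δp = -0.02584)
p: 0.43098 → 0.41651  (Δp = -0.01447)
p: 0.41651 → 0.40789  (Δp = -0.00862)
p: 0.40789 → 0.40258  (Δp = -0.00531)

0.403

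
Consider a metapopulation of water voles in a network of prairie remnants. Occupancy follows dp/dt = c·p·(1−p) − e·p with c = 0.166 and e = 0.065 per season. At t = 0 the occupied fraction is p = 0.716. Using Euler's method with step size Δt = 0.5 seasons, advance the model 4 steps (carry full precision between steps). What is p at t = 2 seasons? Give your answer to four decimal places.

0.6929

Update rule: p ← p + [c·p·(1−p) − e·p]·Δt with Δt = 0.5.
  1  |  dp/dt·Δt = -0.006392  |  p_1 = 0.709608
  2  |  dp/dt·Δt = -0.005959  |  p_2 = 0.703649
  3  |  dp/dt·Δt = -0.005561  |  p_3 = 0.698088
  4  |  dp/dt·Δt = -0.005195  |  p_4 = 0.692893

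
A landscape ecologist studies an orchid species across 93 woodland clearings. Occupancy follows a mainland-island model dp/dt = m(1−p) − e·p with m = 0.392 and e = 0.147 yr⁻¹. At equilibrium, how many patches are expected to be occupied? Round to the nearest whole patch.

p* = m/(m+e) = 0.392/0.5390 = 0.7273.
Expected occupied patches = N × p* = 93 × 0.7273 = 67.64 ≈ 68.

68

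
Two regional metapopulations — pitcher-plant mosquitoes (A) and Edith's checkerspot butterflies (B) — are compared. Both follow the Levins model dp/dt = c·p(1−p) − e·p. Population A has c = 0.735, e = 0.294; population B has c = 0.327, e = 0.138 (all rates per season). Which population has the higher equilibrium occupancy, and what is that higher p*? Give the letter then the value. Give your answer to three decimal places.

A, 0.600

A: p*_A = 1 − 0.294/0.735 = 0.6000.
B: p*_B = 1 − 0.138/0.327 = 0.5780.
A is higher at 0.6000.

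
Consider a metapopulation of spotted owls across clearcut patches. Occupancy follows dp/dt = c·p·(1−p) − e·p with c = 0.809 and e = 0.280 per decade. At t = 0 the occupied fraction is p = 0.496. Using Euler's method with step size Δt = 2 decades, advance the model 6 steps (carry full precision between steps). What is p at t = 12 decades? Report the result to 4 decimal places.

0.6539

Update rule: p ← p + [c·p·(1−p) − e·p]·Δt with Δt = 2.
p: 0.49600 → 0.62271  (Δp = +0.12671)
p: 0.62271 → 0.65413  (Δp = +0.03142)
p: 0.65413 → 0.65388  (Δp = -0.00025)
p: 0.65388 → 0.65389  (Δp = +0.00001)
p: 0.65389 → 0.65389  (Δp = -0.00000)
p: 0.65389 → 0.65389  (Δp = +0.00000)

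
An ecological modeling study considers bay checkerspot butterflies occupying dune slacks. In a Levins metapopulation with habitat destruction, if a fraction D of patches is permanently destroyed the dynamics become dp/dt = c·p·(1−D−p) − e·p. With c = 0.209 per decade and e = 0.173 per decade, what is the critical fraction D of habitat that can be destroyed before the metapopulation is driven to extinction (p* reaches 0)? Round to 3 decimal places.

0.172

The nontrivial equilibrium is p* = (1−D) − e/c; extinction occurs when this hits zero.
So D_crit = 1 − e/c = 1 − 0.173/0.209 = 1 − 0.8278 = 0.1722.
This equals the undisturbed p*, a classic result of Lande's extension.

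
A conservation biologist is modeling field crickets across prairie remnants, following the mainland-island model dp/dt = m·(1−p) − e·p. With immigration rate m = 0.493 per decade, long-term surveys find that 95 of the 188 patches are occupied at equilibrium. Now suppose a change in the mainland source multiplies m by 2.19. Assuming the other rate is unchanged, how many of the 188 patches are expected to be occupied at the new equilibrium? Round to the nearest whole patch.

130

Observed p* = 95/188 = 0.50532.
Balance m(1−p*) = e·p* gives e = m(1−p*)/p* = 0.493×0.49468/0.50532 = 0.48262.
New p* = m/(m+e) = 1.07967/(1.07967+0.48262) = 0.69108.
Expected occupied = 188 × 0.69108 = 129.92 ≈ 130.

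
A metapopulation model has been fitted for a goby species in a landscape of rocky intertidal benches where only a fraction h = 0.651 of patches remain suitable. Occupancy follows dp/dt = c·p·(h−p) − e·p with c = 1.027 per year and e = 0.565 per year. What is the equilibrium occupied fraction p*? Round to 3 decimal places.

Setting dp/dt = 0 and dividing by p* gives c·(h−p*) = e.
So p* = h − e/c = 0.651 − 0.565/1.027 = 0.651 − 0.5501 = 0.1009.

0.101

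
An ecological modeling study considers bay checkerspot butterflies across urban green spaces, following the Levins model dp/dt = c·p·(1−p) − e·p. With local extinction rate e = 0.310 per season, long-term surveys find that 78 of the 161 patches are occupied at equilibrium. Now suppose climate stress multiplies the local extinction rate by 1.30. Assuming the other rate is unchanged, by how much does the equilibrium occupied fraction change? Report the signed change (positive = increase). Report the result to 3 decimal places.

Observed p* = 78/161 = 0.48447.
Balance c(1−p*) = e gives c = e/(1 − 0.48447) = 0.310/0.51553 = 0.60132.
New p* = 1 − e/c = 1 − 0.40300/0.60132 = 0.32981.
Δp* = 0.32981 − 0.48447 = -0.15466.

-0.155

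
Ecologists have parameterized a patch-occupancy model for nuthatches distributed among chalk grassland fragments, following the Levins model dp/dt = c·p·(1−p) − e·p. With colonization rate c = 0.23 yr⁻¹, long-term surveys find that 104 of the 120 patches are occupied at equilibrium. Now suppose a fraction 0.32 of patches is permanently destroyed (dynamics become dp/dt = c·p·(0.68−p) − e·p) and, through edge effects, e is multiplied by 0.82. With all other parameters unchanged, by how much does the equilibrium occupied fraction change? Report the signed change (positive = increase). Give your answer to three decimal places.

-0.296

Observed p* = 104/120 = 0.86667.
Balance c(1−p*) = e gives e = 0.23×(1 − 0.86667) = 0.03067.
New p* = 0.68 − e/c = 0.68 − 0.02515/0.23000 = 0.57065.
Δp* = 0.57065 − 0.86667 = -0.29602.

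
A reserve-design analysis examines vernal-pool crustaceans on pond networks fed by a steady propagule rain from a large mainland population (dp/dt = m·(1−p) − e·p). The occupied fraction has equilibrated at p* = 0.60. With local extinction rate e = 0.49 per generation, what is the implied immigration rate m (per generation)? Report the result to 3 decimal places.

At equilibrium m(1−p*) = e·p*, so m = e·p*/(1−p*).
m = 0.49 × 0.60 / 0.4000 = 0.2940/0.4000 = 0.7350.

0.735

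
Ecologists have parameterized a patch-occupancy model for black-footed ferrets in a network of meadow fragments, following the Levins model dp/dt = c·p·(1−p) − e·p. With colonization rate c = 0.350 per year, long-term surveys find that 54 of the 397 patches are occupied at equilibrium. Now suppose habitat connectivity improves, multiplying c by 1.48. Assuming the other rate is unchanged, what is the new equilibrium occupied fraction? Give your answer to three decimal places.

Observed p* = 54/397 = 0.13602.
Balance c(1−p*) = e gives e = 0.350×(1 − 0.13602) = 0.30239.
New p* = 1 − e/c = 1 − 0.30239/0.51800 = 0.41624.

0.416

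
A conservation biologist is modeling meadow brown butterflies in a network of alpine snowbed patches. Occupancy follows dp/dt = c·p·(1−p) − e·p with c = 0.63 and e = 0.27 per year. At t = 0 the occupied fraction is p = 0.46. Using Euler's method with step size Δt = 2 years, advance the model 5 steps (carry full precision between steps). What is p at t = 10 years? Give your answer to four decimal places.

0.5710

Update rule: p ← p + [c·p·(1−p) − e·p]·Δt with Δt = 2.
step 1: Δp = +0.06458, p = 0.52458
step 2: Δp = +0.03096, p = 0.55555
step 3: Δp = +0.01112, p = 0.56666
step 4: Δp = +0.00340, p = 0.57007
step 5: Δp = +0.00098, p = 0.57104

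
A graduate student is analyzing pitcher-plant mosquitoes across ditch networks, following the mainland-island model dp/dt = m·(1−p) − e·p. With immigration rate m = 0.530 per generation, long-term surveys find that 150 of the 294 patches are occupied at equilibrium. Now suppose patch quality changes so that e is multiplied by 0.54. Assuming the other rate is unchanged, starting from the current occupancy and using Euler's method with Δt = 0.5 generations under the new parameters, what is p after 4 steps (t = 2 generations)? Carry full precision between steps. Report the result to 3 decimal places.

Observed p* = 150/294 = 0.51020.
Balance m(1−p*) = e·p* gives e = m(1−p*)/p* = 0.530×0.48980/0.51020 = 0.50880.
Starting from p₀ = 0.51020; update p ← p + (dp/dt)·Δt with the new parameters.
p: 0.51020 → 0.56991  (Δp = +0.05971)
p: 0.56991 → 0.60559  (Δp = +0.03568)
p: 0.60559 → 0.62692  (Δp = +0.02132)
p: 0.62692 → 0.63966  (Δp = +0.01274)

0.640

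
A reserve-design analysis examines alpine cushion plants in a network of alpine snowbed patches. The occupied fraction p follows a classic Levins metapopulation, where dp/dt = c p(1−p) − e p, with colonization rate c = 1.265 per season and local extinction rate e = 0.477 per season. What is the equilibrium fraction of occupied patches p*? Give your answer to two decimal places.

0.62

At equilibrium, colonization balances extinction: c·p*·(1−p*) = e·p*.
So p* = 1 − e/c = 1 − 0.477/1.265 = 1 − 0.3771 = 0.6229.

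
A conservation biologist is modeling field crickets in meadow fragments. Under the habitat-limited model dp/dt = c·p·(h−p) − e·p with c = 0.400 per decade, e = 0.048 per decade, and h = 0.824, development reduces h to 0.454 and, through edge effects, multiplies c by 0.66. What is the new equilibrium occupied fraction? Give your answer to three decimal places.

Before: p* = h − e/c = 0.824 − 0.048/0.400 = 0.824 − 0.1200 = 0.7040.
After: c = 0.264, e = 0.048, h = 0.454; p* = 0.454 − 0.048/0.264 = 0.2722.

0.272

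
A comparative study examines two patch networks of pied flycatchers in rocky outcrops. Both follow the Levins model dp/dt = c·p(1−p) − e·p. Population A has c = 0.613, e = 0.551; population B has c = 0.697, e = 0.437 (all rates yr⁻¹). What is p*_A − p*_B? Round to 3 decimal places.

-0.272

A: p*_A = 1 − 0.551/0.613 = 0.1011.
B: p*_B = 1 − 0.437/0.697 = 0.3730.
p*_A − p*_B = 0.1011 − 0.3730 = -0.2719.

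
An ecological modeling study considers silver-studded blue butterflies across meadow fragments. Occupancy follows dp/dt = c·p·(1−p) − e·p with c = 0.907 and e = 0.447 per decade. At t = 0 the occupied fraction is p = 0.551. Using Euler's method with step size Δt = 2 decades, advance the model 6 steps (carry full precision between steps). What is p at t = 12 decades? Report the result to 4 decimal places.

Update rule: p ← p + [c·p·(1−p) − e·p]·Δt with Δt = 2.
p: 0.55100 → 0.50719  (Δp = -0.04381)
p: 0.50719 → 0.50717  (Δp = -0.00002)
p: 0.50717 → 0.50717  (Δp = -0.00000)
p: 0.50717 → 0.50717  (Δp = -0.00000)
p: 0.50717 → 0.50717  (Δp = -0.00000)
p: 0.50717 → 0.50717  (Δp = -0.00000)

0.5072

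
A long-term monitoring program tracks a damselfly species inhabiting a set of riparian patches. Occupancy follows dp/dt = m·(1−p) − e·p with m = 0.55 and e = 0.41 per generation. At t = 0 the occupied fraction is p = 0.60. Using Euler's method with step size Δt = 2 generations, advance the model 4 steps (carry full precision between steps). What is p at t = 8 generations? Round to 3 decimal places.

Update rule: p ← p + [m·(1−p) − e·p]·Δt with Δt = 2.
p: 0.60000 → 0.54800  (Δp = -0.05200)
p: 0.54800 → 0.59584  (Δp = +0.04784)
p: 0.59584 → 0.55183  (Δp = -0.04401)
p: 0.55183 → 0.59232  (Δp = +0.04049)

0.592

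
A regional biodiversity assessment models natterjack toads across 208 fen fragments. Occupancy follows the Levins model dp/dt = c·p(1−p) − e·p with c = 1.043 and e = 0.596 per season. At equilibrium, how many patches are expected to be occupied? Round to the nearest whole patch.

p* = 1 − e/c = 1 − 0.596/1.043 = 0.4286.
Expected occupied patches = N × p* = 208 × 0.4286 = 89.14 ≈ 89.

89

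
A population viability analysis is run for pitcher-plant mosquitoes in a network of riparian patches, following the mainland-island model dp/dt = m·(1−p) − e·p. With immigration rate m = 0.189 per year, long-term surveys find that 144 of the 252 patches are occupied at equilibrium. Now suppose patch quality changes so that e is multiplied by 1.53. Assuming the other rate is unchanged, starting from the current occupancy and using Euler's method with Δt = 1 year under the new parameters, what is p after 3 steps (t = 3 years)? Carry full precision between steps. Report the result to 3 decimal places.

0.488

Observed p* = 144/252 = 0.57143.
Balance m(1−p*) = e·p* gives e = m(1−p*)/p* = 0.189×0.42857/0.57143 = 0.14175.
Starting from p₀ = 0.57143; update p ← p + (dp/dt)·Δt with the new parameters.
  1  |  dp/dt·Δt = -0.042930  |  p_1 = 0.528499
  2  |  dp/dt·Δt = -0.025506  |  p_2 = 0.502993
  3  |  dp/dt·Δt = -0.015153  |  p_3 = 0.487839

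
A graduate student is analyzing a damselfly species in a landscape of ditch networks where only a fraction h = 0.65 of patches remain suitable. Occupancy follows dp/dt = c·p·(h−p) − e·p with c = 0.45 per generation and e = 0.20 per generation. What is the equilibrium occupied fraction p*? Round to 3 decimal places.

0.206

Setting dp/dt = 0 and dividing by p* gives c·(h−p*) = e.
So p* = h − e/c = 0.65 − 0.20/0.45 = 0.65 − 0.4444 = 0.2056.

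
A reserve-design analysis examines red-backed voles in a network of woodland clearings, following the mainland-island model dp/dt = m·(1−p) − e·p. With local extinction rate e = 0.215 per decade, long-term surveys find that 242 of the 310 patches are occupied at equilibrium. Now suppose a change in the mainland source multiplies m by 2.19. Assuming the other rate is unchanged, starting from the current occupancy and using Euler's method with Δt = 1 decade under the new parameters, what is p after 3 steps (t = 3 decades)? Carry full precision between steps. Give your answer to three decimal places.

0.961

Observed p* = 242/310 = 0.78065.
Balance m(1−p*) = e·p* gives m = e·p*/(1−p*) = 0.215×0.78065/0.21935 = 0.76515.
Starting from p₀ = 0.78065; update p ← p + (dp/dt)·Δt with the new parameters.
  1  |  dp/dt·Δt = +0.199728  |  p_1 = 0.980373
  2  |  dp/dt·Δt = -0.177892  |  p_2 = 0.802481
  3  |  dp/dt·Δt = +0.158444  |  p_3 = 0.960925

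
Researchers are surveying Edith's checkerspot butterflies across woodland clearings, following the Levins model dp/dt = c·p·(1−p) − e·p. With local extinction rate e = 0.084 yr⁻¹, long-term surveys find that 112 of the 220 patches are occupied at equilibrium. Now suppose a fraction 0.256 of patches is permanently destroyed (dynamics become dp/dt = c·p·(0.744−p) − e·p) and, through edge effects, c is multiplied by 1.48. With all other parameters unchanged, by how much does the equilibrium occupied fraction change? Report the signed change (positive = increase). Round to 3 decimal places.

Observed p* = 112/220 = 0.50909.
Balance c(1−p*) = e gives c = e/(1 − 0.50909) = 0.084/0.49091 = 0.17111.
New p* = 0.744 − e/c = 0.744 − 0.08400/0.25324 = 0.41230.
Δp* = 0.41230 − 0.50909 = -0.09679.

-0.097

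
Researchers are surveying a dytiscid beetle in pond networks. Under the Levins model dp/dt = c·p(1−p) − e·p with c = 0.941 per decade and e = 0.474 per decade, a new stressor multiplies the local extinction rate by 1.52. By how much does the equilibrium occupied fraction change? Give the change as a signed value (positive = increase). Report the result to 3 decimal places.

-0.262

Before: p* = 1 − 0.474/0.941 = 0.4963.
After the change, c = 0.941, e = 0.72048, so p* = 1 − 0.72048/0.941 = 0.2343.
Δp* = 0.2343 − 0.4963 = -0.2619.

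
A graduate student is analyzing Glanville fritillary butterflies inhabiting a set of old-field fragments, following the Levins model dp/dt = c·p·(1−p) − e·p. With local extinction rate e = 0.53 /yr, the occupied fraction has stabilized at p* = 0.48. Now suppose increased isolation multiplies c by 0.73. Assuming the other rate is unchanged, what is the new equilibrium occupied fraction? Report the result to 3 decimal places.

Balance c(1−p*) = e gives c = e/(1 − 0.48000) = 0.53/0.52000 = 1.01923.
New p* = 1 − e/c = 1 − 0.53000/0.74404 = 0.28767.

0.288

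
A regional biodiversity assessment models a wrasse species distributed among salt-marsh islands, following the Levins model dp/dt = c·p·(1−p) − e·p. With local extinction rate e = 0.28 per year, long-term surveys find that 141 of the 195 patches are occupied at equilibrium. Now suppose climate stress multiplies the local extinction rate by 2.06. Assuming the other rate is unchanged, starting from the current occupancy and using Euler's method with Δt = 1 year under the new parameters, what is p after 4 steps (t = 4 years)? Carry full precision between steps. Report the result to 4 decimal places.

Observed p* = 141/195 = 0.72308.
Balance c(1−p*) = e gives c = e/(1 − 0.72308) = 0.28/0.27692 = 1.01111.
Starting from p₀ = 0.72308; update p ← p + (dp/dt)·Δt with the new parameters.
t = 1: p = 0.72308 + (-0.21461) = 0.50847
t = 2: p = 0.50847 + (-0.04058) = 0.46789
t = 3: p = 0.46789 + (-0.01814) = 0.44975
t = 4: p = 0.44975 + (-0.00919) = 0.44056

0.4406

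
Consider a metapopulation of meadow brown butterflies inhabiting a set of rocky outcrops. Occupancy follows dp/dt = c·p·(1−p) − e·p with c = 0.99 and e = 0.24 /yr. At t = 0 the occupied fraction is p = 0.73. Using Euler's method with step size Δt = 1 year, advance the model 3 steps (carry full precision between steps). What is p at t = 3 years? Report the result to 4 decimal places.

Update rule: p ← p + [c·p·(1−p) − e·p]·Δt with Δt = 1.
  1  |  dp/dt·Δt = +0.019929  |  p_1 = 0.749929
  2  |  dp/dt·Δt = +0.005677  |  p_2 = 0.755606
  3  |  dp/dt·Δt = +0.001473  |  p_3 = 0.757080

0.7571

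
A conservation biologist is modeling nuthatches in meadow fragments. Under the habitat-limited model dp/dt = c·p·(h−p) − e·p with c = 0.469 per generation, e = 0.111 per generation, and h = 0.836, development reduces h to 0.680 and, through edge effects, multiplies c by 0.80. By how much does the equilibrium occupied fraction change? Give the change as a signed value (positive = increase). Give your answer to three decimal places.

Before: p* = h − e/c = 0.836 − 0.111/0.469 = 0.836 − 0.2367 = 0.5993.
After: c = 0.3752, e = 0.111, h = 0.680; p* = 0.680 − 0.111/0.3752 = 0.3842.
Δp* = 0.3842 − 0.5993 = -0.2152.

-0.215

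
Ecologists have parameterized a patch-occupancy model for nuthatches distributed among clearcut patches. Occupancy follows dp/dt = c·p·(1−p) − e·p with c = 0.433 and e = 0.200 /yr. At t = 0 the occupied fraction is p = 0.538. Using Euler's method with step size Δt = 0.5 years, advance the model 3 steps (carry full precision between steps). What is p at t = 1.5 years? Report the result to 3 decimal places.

0.538

Update rule: p ← p + [c·p·(1−p) − e·p]·Δt with Δt = 0.5.
step 1: Δp = +0.00001, p = 0.53801
step 2: Δp = +0.00001, p = 0.53802
step 3: Δp = +0.00001, p = 0.53803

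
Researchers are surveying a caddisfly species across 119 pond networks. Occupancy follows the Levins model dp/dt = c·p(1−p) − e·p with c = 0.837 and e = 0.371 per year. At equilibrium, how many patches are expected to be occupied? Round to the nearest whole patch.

p* = 1 − e/c = 1 − 0.371/0.837 = 0.5568.
Expected occupied patches = N × p* = 119 × 0.5568 = 66.25 ≈ 66.

66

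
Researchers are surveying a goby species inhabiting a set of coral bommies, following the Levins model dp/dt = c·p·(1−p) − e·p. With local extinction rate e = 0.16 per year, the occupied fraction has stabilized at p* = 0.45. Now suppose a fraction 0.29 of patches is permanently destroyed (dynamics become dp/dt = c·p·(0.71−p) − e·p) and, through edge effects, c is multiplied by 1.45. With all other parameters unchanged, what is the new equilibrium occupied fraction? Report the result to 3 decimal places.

0.331

Balance c(1−p*) = e gives c = e/(1 − 0.45000) = 0.16/0.55000 = 0.29091.
New p* = 0.71 − e/c = 0.71 − 0.16000/0.42182 = 0.33069.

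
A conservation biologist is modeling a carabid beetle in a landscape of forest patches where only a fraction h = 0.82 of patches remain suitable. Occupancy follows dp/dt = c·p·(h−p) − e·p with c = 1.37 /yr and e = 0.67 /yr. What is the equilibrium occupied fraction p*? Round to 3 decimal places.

Setting dp/dt = 0 and dividing by p* gives c·(h−p*) = e.
So p* = h − e/c = 0.82 − 0.67/1.37 = 0.82 − 0.4891 = 0.3309.

0.331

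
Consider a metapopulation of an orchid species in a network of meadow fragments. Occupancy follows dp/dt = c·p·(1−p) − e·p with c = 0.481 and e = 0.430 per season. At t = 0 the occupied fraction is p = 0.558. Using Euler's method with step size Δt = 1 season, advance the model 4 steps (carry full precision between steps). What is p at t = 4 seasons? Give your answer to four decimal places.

Update rule: p ← p + [c·p·(1−p) − e·p]·Δt with Δt = 1.
p: 0.55800 → 0.43669  (Δp = -0.12131)
p: 0.43669 → 0.36724  (Δp = -0.06946)
p: 0.36724 → 0.32110  (Δp = -0.04614)
p: 0.32110 → 0.28788  (Δp = -0.03322)

0.2879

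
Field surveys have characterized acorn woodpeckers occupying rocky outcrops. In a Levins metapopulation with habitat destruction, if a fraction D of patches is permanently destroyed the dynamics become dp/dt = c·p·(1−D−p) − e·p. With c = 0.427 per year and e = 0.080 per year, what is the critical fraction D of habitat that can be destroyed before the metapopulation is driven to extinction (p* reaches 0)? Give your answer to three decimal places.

The nontrivial equilibrium is p* = (1−D) − e/c; extinction occurs when this hits zero.
So D_crit = 1 − e/c = 1 − 0.080/0.427 = 1 − 0.1874 = 0.8126.
This equals the undisturbed p*, a classic result of Lande's extension.

0.813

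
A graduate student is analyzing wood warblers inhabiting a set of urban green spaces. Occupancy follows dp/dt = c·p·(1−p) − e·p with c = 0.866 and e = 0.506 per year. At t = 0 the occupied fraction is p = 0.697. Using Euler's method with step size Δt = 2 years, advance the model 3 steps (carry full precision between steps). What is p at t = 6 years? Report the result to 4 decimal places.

Update rule: p ← p + [c·p·(1−p) − e·p]·Δt with Δt = 2.
t = 2: p = 0.69700 + (-0.33958) = 0.35742
t = 4: p = 0.35742 + (+0.03608) = 0.39350
t = 6: p = 0.39350 + (+0.01513) = 0.40863

0.4086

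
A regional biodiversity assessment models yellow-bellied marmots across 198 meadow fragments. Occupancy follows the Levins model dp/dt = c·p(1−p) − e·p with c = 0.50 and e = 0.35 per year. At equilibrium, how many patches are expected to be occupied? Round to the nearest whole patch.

59

p* = 1 − e/c = 1 − 0.35/0.50 = 0.3000.
Expected occupied patches = N × p* = 198 × 0.3000 = 59.40 ≈ 59.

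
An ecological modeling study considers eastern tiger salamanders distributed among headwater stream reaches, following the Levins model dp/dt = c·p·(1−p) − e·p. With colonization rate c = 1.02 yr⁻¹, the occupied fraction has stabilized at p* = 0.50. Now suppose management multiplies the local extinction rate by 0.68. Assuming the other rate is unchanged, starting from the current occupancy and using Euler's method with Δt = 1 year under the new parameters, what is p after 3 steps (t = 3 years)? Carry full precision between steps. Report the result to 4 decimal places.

0.6485

Balance c(1−p*) = e gives e = 1.02×(1 − 0.50000) = 0.51000.
Starting from p₀ = 0.50000; update p ← p + (dp/dt)·Δt with the new parameters.
p: 0.50000 → 0.58160  (Δp = +0.08160)
p: 0.58160 → 0.62811  (Δp = +0.04651)
p: 0.62811 → 0.64854  (Δp = +0.02043)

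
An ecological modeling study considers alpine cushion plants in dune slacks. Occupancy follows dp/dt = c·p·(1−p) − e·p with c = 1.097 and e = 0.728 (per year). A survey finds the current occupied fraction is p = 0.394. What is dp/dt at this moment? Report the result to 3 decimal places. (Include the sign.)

Colonization term: c·p·(1−p) = 1.097×0.394×0.6060 = 0.26192.
Extinction term: e·p = 0.28683.
dp/dt = 0.26192 − 0.28683 = -0.02491.

-0.025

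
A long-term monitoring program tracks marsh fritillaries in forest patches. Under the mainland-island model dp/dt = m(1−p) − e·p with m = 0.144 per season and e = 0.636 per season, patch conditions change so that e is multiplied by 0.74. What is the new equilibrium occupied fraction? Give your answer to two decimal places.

0.23

Before: p* = 0.144/(0.144+0.636) = 0.1846.
After: m = 0.144, e = 0.47064; p* = 0.144/0.6146 = 0.2343.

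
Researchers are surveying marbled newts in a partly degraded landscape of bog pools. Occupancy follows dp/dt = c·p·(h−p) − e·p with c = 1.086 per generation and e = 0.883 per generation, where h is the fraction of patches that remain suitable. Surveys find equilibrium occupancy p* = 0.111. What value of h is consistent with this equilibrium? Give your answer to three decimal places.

At equilibrium c(h−p*) = e, so h = p* + e/c.
h = 0.111 + 0.883/1.086 = 0.111 + 0.8131 = 0.9241.

0.924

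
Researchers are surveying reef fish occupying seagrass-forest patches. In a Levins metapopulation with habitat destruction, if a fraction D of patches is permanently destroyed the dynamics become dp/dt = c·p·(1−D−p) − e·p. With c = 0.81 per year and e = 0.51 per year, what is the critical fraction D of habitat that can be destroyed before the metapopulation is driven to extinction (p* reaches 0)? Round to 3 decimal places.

0.370

The nontrivial equilibrium is p* = (1−D) − e/c; extinction occurs when this hits zero.
So D_crit = 1 − e/c = 1 − 0.51/0.81 = 1 − 0.6296 = 0.3704.
This equals the undisturbed p*, a classic result of Lande's extension.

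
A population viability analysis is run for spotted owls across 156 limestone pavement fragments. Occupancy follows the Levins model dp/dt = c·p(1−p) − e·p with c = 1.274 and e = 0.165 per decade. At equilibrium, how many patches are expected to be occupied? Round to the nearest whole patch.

p* = 1 − e/c = 1 − 0.165/1.274 = 0.8705.
Expected occupied patches = N × p* = 156 × 0.8705 = 135.80 ≈ 136.

136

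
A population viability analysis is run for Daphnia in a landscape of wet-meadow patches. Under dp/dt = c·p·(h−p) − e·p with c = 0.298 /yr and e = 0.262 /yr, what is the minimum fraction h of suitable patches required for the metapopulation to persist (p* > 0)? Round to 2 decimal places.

0.88

p* = h − e/c is positive only when h > e/c.
h_min = e/c = 0.262/0.298 = 0.8792.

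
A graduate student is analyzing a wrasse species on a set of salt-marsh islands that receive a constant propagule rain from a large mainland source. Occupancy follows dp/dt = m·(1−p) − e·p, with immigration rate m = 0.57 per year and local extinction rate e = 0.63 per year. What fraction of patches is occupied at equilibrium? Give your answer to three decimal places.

0.475

At equilibrium the propagule rain into empty patches balances local extinction: m(1−p*) = e·p*.
p* = m/(m+e) = 0.57/(0.57+0.63) = 0.57/1.2000 = 0.4750.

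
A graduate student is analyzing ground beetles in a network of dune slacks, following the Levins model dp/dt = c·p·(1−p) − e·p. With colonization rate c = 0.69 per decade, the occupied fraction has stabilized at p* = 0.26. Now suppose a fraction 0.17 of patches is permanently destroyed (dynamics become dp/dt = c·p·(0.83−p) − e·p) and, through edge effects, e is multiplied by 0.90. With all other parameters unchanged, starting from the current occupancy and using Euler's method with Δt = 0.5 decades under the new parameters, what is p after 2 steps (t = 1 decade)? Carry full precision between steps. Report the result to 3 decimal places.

Balance c(1−p*) = e gives e = 0.69×(1 − 0.26000) = 0.51060.
Starting from p₀ = 0.26000; update p ← p + (dp/dt)·Δt with the new parameters.
p: 0.26000 → 0.25139  (Δp = -0.00861)
p: 0.25139 → 0.24381  (Δp = -0.00758)

0.244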